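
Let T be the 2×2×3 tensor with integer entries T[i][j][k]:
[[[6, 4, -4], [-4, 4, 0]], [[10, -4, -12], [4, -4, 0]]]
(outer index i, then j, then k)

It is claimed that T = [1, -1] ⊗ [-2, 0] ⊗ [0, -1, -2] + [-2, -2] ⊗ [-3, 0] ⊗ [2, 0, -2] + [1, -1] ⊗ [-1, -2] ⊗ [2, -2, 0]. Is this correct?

Reconstruct entry (0,0,0) from the claimed factors: Σₗ aₗ[0]bₗ[0]cₗ[0] = (1)·(-2)·(0) + (-2)·(-3)·(2) + (1)·(-1)·(2) = 10, but T[0,0,0] = 6. The claim is false.

No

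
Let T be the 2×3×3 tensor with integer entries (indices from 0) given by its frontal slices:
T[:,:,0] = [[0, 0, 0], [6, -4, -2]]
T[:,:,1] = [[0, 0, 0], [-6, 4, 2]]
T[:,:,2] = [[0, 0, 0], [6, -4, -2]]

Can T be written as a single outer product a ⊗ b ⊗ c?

If T = a ⊗ b ⊗ c then every fibre of T is a multiple of the corresponding factor, so read the factors off the fibres through the nonzero entry T[1,0,0] = 6.
The mode-1 fibre T[:,0,0] = [0, 6] gives a = [0, 1] (primitive direction); the mode-2 fibre T[1,:,0] = [6, -4, -2] gives b = [3, -2, -1]; then c[k] = T[1,0,k] / (a[1]·b[0]) = [6, -6, 6] / 3 = [2, -2, 2].
Expanding [0, 1] ⊗ [3, -2, -1] ⊗ [2, -2, 2] reproduces all 18 entries of T, so T = [0, 1] ⊗ [3, -2, -1] ⊗ [2, -2, 2] and rank(T) ≤ 1.
Equivalently every frontal slice T[:,:,k] is c[k] times the rank-1 matrix [0, 1] ⊗ [3, -2, -1]. So T has rank 1 (it is nonzero).

Yes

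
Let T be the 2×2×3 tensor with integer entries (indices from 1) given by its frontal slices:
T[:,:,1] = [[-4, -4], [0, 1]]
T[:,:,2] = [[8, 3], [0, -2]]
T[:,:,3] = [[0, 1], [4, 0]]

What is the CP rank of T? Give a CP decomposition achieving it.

Lower bound: the mode-3 unfolding of T (rows indexed by k, columns by (i,j) = (1,1), (1,2), (2,1), (2,2)) is [[-4, -4, 0, 1], [8, 3, 0, -2], [0, 1, 4, 0]].
There the 3×3 minor on rows k ∈ {1, 2, 3}, columns (i,j) ∈ {(1,1), (1,2), (2,1)} is det [[-4, -4, 0], [8, 3, 0], [0, 1, 4]] = 80 ≠ 0, so this unfolding has rank ≥ 3; CP rank is at least every unfolding rank, so rank(T) ≥ 3. (Flattening ranks never certify an upper bound on CP rank; for that we must actually write T with 3 rank-1 terms.)
Upper bound: T is a sum of 3 rank-1 terms, T = [0, 1] ∘ [1, 0] ∘ [-2, 4, 4] + [1, 0] ∘ [0, 1] ∘ [-2, -1, 1] + [2, -1] ∘ [2, 1] ∘ [-1, 2, 0] (written with every a and b primitive with positive leading entry and the scale carried by c; CP decompositions are not unique, and this one is verified by expanding entrywise), so rank(T) ≤ 3.
These bounds meet, so rank(T) = 3.

rank(T) = 3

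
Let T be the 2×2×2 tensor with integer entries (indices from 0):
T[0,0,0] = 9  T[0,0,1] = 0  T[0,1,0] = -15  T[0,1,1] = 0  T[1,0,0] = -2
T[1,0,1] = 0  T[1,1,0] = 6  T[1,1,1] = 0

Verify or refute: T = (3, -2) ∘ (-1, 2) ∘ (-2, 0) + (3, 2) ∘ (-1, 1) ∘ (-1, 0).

Yes

Reconstruct entrywise from the claimed factors. For example, T[0,0,1] = 0 and Σₗ aₗ[0]bₗ[0]cₗ[1] = (3)·(-1)·(0) + (3)·(-1)·(0) = 0; checking all 8 entries, every one matches. The claim holds.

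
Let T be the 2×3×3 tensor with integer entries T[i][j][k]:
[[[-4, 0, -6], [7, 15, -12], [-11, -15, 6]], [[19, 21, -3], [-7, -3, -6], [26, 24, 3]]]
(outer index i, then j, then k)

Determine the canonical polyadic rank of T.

2

Lower bound: the mode-1 unfolding of T (rows indexed by i, columns by (j,k) = (0,0), (0,1), (0,2), (1,0), (1,1), (1,2), (2,0), (2,1), (2,2)) is [[-4, 0, -6, 7, 15, -12, -11, -15, 6], [19, 21, -3, -7, -3, -6, 26, 24, 3]].
There the 2×2 minor on rows i ∈ {0, 1}, columns (j,k) ∈ {(0,0), (0,1)} is det [[-4, 0], [19, 21]] = -84 ≠ 0, so this unfolding has rank ≥ 2; CP rank is at least every unfolding rank, so rank(T) ≥ 2. (Unfolding ranks only ever bound the CP rank from below — rank(T) can be strictly larger than all of them — so the matching upper bound has to come from an explicit 2-term decomposition.)
Upper bound — finding two terms. Write S_k = T[:,:,k] for the frontal slices: S₀ = [[-4, 7, -11], [19, -7, 26]], S₁ = [[0, 15, -15], [21, -3, 24]], S₂ = [[-6, -12, 6], [-3, -6, 3]].
If T = a₁ (x) b₁ (x) c₁ + a₂ (x) b₂ (x) c₂ then each S_k = c₁[k]·a₁b₁ᵀ + c₂[k]·a₂b₂ᵀ. S₀ and S₁ are linearly independent, so a₁b₁ᵀ and a₂b₂ᵀ must span the same plane of matrices: they are the rank-1 matrices of the form x·S₀ + y·S₁.
The 2×2 minor of x·S₀ + y·S₁ on rows {0,1}, columns {0,1} is −105·x² − 420·xy − 315·y² = (-105)·(x + 3·y)(x + y), vanishing at (x:y) = (3:-1) and (1:-1).
M₁ = 3·S₀ − S₁ = [[-12, 6, -18], [36, -18, 54]] = (-6)·[1, -3][2, -1, 3]ᵀ and M₂ = S₀ − S₁ = [[-4, -8, 4], [-2, -4, 2]] = (-2)·[2, 1][1, 2, -1]ᵀ, so take a₁ = [1, -3], b₁ = [2, -1, 3], a₂ = [2, 1], b₂ = [1, 2, -1].
Each slice is an integer combination of E₁ = a₁b₁ᵀ and E₂ = a₂b₂ᵀ: S₀ = −3·E₁ + E₂, S₁ = −3·E₁ + 3·E₂, S₂ = −3·E₂; reading off coefficients, c₁ = [-3, -3, 0] and c₂ = [1, 3, -3].
Hence T = [1, -3] (x) [2, -1, 3] (x) [-3, -3, 0] + [2, 1] (x) [1, 2, -1] (x) [1, 3, -3], so rank(T) ≤ 2.
These bounds meet, so rank(T) = 2.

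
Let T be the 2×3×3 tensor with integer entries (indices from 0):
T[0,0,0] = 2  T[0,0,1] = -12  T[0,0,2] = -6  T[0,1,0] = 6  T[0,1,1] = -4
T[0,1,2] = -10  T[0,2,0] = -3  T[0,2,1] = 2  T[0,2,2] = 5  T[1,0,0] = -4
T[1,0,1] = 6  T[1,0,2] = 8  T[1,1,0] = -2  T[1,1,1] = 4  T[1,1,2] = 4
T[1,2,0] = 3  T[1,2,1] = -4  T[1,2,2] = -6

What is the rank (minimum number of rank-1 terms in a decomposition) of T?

3

Lower bound: the mode-3 unfolding of T (rows indexed by k, columns by (i,j) = (0,0), (0,1), (0,2), (1,0), (1,1), (1,2)) is [[2, 6, -3, -4, -2, 3], [-12, -4, 2, 6, 4, -4], [-6, -10, 5, 8, 4, -6]].
There the 3×3 minor on rows k ∈ {0, 1, 2}, columns (i,j) ∈ {(0,0), (0,1), (1,0)} is det [[2, 6, -4], [-12, -4, 6], [-6, -10, 8]] = 32 ≠ 0, so this unfolding has rank ≥ 3; CP rank is at least every unfolding rank, so rank(T) ≥ 3. (Unfolding ranks only ever bound the CP rank from below — rank(T) can be strictly larger than all of them — so the matching upper bound has to come from an explicit 3-term decomposition.)
Upper bound: T is a sum of 3 rank-1 terms, T = [0, 1] ⊗ [1, 0, -1] ⊗ [-2, 2, 4] + [1, 0] ⊗ [2, -2, 1] ⊗ [-1, -2, 1] + [2, -1] ⊗ [2, 2, -1] ⊗ [1, -2, -2] (one valid choice — decompositions are not unique — normalised so each a, b is primitive with positive first nonzero entry; check it by expanding all entries), so rank(T) ≤ 3.
These bounds meet, so rank(T) = 3.
Check entry T[0,1,0] = 6: (0)·(0)·(-2) + (1)·(-2)·(-1) + (2)·(2)·(1) = 6.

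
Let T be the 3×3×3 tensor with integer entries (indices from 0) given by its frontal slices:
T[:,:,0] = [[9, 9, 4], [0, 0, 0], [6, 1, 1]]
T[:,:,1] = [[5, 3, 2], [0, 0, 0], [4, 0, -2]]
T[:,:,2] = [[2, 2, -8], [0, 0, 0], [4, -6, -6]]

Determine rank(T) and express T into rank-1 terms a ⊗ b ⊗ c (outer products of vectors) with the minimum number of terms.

Lower bound: the mode-3 unfolding of T (rows indexed by k, columns by (i,j) = (0,0), (0,1), (0,2), (1,0), (1,1), (1,2), (2,0), (2,1), (2,2)) is [[9, 9, 4, 0, 0, 0, 6, 1, 1], [5, 3, 2, 0, 0, 0, 4, 0, -2], [2, 2, -8, 0, 0, 0, 4, -6, -6]].
There the 3×3 minor on rows k ∈ {0, 1, 2}, columns (i,j) ∈ {(0,0), (0,1), (0,2)} is det [[9, 9, 4], [5, 3, 2], [2, 2, -8]] = 160 ≠ 0, so this unfolding has rank ≥ 3; CP rank is at least every unfolding rank, so rank(T) ≥ 3. (This is only a lower bound: in general the CP rank may exceed every unfolding rank, so we still need to exhibit 3 rank-1 terms summing to T.)
Upper bound: T is a sum of 3 rank-1 terms, T = (1, 0, 2) ⊗ (1, -1, -2) ⊗ (1, 1, 2) + (2, 0, -1) ⊗ (0, 1, -1) ⊗ (1, 0, 2) + (2, 0, 1) ⊗ (1, 1, 1) ⊗ (4, 2, 0) (one valid choice — decompositions are not unique — normalised so each a, b is primitive with positive first nonzero entry; check it by expanding all entries), so rank(T) ≤ 3.
These bounds meet, so rank(T) = 3.

rank(T) = 3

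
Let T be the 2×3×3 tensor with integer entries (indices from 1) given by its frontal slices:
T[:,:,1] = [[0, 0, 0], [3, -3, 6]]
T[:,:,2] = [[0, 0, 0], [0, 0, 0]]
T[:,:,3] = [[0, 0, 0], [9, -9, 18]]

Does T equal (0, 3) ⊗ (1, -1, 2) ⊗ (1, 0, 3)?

Yes

Reconstruct entrywise from the claimed factors. For example, T[1,3,1] = 0 and Σₗ aₗ[1]bₗ[3]cₗ[1] = (0)·(2)·(1) = 0; checking all 18 entries, every one matches. The claim holds.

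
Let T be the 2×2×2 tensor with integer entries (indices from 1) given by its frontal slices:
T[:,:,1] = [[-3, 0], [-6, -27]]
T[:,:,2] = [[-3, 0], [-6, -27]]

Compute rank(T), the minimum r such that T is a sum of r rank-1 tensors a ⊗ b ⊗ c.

Lower bound: the mode-1 unfolding of T (rows indexed by i, columns by (j,k) = (1,1), (1,2), (2,1), (2,2)) is [[-3, -3, 0, 0], [-6, -6, -27, -27]].
There the 2×2 minor on rows i ∈ {1, 2}, columns (j,k) ∈ {(1,1), (2,1)} is det [[-3, 0], [-6, -27]] = 81 ≠ 0, so this unfolding has rank ≥ 2; CP rank is at least every unfolding rank, so rank(T) ≥ 2. (Unfolding ranks only ever bound the CP rank from below — rank(T) can be strictly larger than all of them — so the matching upper bound has to come from an explicit 2-term decomposition.)
Upper bound — finding two terms. Every mode-3 slice of T is a multiple of one matrix: T[:,:,k] = c[k]·M with c = [1, 1] and M = [[-3, 0], [-6, -27]] (rows indexed by i, columns by j). So it suffices to write M as a sum of two rank-1 matrices.
Splitting M by its rows (i = 1, 2), M = [1, 0][-3, 0]ᵀ + [0, 1][-6, -27]ᵀ.
Hence T = [1, 0] ⊗ [-3, 0] ⊗ [1, 1] + [0, 1] ⊗ [-6, -27] ⊗ [1, 1], so rank(T) ≤ 2.
These bounds meet, so rank(T) = 2.

2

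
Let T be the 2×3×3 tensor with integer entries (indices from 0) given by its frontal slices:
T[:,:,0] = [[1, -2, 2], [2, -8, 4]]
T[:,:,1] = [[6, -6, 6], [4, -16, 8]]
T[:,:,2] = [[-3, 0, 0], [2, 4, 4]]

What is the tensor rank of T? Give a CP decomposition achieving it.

Lower bound: the mode-2 unfolding of T (rows indexed by j, columns by (i,k) = (0,0), (0,1), (0,2), (1,0), (1,1), (1,2)) is [[1, 6, -3, 2, 4, 2], [-2, -6, 0, -8, -16, 4], [2, 6, 0, 4, 8, 4]].
There the 3×3 minor on rows j ∈ {0, 1, 2}, columns (i,k) ∈ {(0,0), (0,1), (1,0)} is det [[1, 6, 2], [-2, -6, -8], [2, 6, 4]] = -24 ≠ 0, so this unfolding has rank ≥ 3; CP rank is at least every unfolding rank, so rank(T) ≥ 3. (Flattening ranks never certify an upper bound on CP rank; for that we must actually write T with 3 rank-1 terms.)
Upper bound: T is a sum of 3 rank-1 terms, T = [0, 1] ⊗ [0, 1, 0] ⊗ [-4, -8, 8] + [1, 0] ⊗ [2, -1, 1] ⊗ [0, 2, -2] + [1, 2] ⊗ [1, -2, 2] ⊗ [1, 2, 1] (one valid choice — decompositions are not unique — normalised so each a, b is primitive with positive first nonzero entry; check it by expanding all entries), so rank(T) ≤ 3.
These bounds meet, so rank(T) = 3.
Check entry T[0,1,2] = 0: (0)·(1)·(8) + (1)·(-1)·(-2) + (1)·(-2)·(1) = 0.

rank(T) = 3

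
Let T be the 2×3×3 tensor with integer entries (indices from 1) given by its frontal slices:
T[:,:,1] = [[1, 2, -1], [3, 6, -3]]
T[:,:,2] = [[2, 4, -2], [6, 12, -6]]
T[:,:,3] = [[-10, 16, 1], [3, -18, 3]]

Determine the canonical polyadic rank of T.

2

Lower bound: the mode-2 unfolding of T (rows indexed by j, columns by (i,k) = (1,1), (1,2), (1,3), (2,1), (2,2), (2,3)) is [[1, 2, -10, 3, 6, 3], [2, 4, 16, 6, 12, -18], [-1, -2, 1, -3, -6, 3]].
There the 2×2 minor on rows j ∈ {1, 2}, columns (i,k) ∈ {(1,1), (1,3)} is det [[1, -10], [2, 16]] = 36 ≠ 0, so this unfolding has rank ≥ 2; CP rank is at least every unfolding rank, so rank(T) ≥ 2. (This is only a lower bound: in general the CP rank may exceed every unfolding rank, so we still need to exhibit 2 rank-1 terms summing to T.)
Upper bound — finding two terms. Write S_k = T[:,:,k] for the frontal slices: S₁ = [[1, 2, -1], [3, 6, -3]], S₂ = [[2, 4, -2], [6, 12, -6]], S₃ = [[-10, 16, 1], [3, -18, 3]].
If T = a₁ ⊗ b₁ ⊗ c₁ + a₂ ⊗ b₂ ⊗ c₂ then each S_k = c₁[k]·a₁b₁ᵀ + c₂[k]·a₂b₂ᵀ. S₁ and S₃ are linearly independent, so a₁b₁ᵀ and a₂b₂ᵀ must span the same plane of matrices: they are the rank-1 matrices of the form x·S₁ + y·S₃.
The 2×2 minor of x·S₁ + y·S₃ on rows {1,2}, columns {1,2} is −132·xy + 132·y² = (-132)·(x − y)(y), vanishing at (x:y) = (1:1) and (1:0).
M₁ = S₁ + S₃ = [[-9, 18, 0], [6, -12, 0]] = (-3)·[3, -2][1, -2, 0]ᵀ and M₂ = S₁ = [[1, 2, -1], [3, 6, -3]] = [1, 3][1, 2, -1]ᵀ, so take a₁ = [3, -2], b₁ = [1, -2, 0], a₂ = [1, 3], b₂ = [1, 2, -1].
Each slice is an integer combination of E₁ = a₁b₁ᵀ and E₂ = a₂b₂ᵀ: S₁ = E₂, S₂ = 2·E₂, S₃ = −3·E₁ − E₂; reading off coefficients, c₁ = [0, 0, -3] and c₂ = [1, 2, -1].
Hence T = [3, -2] ⊗ [1, -2, 0] ⊗ [0, 0, -3] + [1, 3] ⊗ [1, 2, -1] ⊗ [1, 2, -1], so rank(T) ≤ 2.
These bounds meet, so rank(T) = 2.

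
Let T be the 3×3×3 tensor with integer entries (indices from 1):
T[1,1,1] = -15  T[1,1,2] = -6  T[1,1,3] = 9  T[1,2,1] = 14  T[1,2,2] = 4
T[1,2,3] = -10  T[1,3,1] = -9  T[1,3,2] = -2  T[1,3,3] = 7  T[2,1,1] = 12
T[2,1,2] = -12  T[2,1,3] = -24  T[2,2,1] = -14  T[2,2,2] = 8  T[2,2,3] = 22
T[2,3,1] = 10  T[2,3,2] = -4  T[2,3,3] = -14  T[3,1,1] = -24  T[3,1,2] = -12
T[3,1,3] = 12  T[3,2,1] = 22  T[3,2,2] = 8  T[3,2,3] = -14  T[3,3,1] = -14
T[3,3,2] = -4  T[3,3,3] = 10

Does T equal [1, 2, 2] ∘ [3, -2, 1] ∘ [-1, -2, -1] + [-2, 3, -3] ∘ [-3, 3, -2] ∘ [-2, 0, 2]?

Reconstruct entrywise from the claimed factors. For example, T[1,3,2] = -2 and Σₗ aₗ[1]bₗ[3]cₗ[2] = (1)·(1)·(-2) + (-2)·(-2)·(0) = -2; checking all 27 entries, every one matches. The claim holds.

Yes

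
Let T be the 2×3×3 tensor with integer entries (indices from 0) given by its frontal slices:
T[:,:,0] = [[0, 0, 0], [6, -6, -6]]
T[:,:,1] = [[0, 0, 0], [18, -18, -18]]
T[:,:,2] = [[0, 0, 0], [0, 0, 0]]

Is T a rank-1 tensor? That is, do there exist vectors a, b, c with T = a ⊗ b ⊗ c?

Yes

If T = a ⊗ b ⊗ c then every fibre of T is a multiple of the corresponding factor, so read the factors off the fibres through the nonzero entry T[1,0,0] = 6.
The mode-1 fibre T[:,0,0] = [0, 6] gives a = (0, 1) (primitive direction); the mode-2 fibre T[1,:,0] = [6, -6, -6] gives b = (1, -1, -1); then c[k] = T[1,0,k] / (a[1]·b[0]) = [6, 18, 0] / 1 = (6, 18, 0).
Expanding (0, 1) ⊗ (1, -1, -1) ⊗ (6, 18, 0) reproduces all 18 entries of T, so T = (0, 1) ⊗ (1, -1, -1) ⊗ (6, 18, 0) and rank(T) ≤ 1.
Equivalently every frontal slice T[:,:,k] is c[k] times the rank-1 matrix (0, 1) ⊗ (1, -1, -1). So T has rank 1 (it is nonzero).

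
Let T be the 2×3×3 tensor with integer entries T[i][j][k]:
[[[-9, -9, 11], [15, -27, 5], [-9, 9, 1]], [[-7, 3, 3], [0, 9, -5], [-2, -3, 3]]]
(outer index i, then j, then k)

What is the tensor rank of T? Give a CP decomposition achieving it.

Lower bound: the mode-2 unfolding of T (rows indexed by j, columns by (i,k) = (0,0), (0,1), (0,2), (1,0), (1,1), (1,2)) is [[-9, -9, 11, -7, 3, 3], [15, -27, 5, 0, 9, -5], [-9, 9, 1, -2, -3, 3]].
There the 2×2 minor on rows j ∈ {0, 1}, columns (i,k) ∈ {(0,0), (0,1)} is det [[-9, -9], [15, -27]] = 378 ≠ 0, so this unfolding has rank ≥ 2; CP rank is at least every unfolding rank, so rank(T) ≥ 2. (Unfolding ranks only ever bound the CP rank from below — rank(T) can be strictly larger than all of them — so the matching upper bound has to come from an explicit 2-term decomposition.)
Upper bound — finding two terms. Write S_k = T[:,:,k] for the frontal slices: S₀ = [[-9, 15, -9], [-7, 0, -2]], S₁ = [[-9, -27, 9], [3, 9, -3]], S₂ = [[11, 5, 1], [3, -5, 3]].
If T = a₁ ⊗ b₁ ⊗ c₁ + a₂ ⊗ b₂ ⊗ c₂ then each S_k = c₁[k]·a₁b₁ᵀ + c₂[k]·a₂b₂ᵀ. S₀ and S₁ are linearly independent, so a₁b₁ᵀ and a₂b₂ᵀ must span the same plane of matrices: they are the rank-1 matrices of the form x·S₀ + y·S₁.
The 2×2 minor of x·S₀ + y·S₁ on rows {0,1}, columns {0,1} is 105·x² − 315·xy = 105·(x − 3·y)(x), vanishing at (x:y) = (3:1) and (0:1).
M₁ = 3·S₀ + S₁ = [[-36, 18, -18], [-18, 9, -9]] = (-9)·[2, 1][2, -1, 1]ᵀ and M₂ = S₁ = [[-9, -27, 9], [3, 9, -3]] = (-3)·[3, -1][1, 3, -1]ᵀ, so take a₁ = [2, 1], b₁ = [2, -1, 1], a₂ = [3, -1], b₂ = [1, 3, -1].
Each slice is an integer combination of E₁ = a₁b₁ᵀ and E₂ = a₂b₂ᵀ: S₀ = −3·E₁ + E₂, S₁ = −3·E₂, S₂ = 2·E₁ + E₂; reading off coefficients, c₁ = [-3, 0, 2] and c₂ = [1, -3, 1].
Hence T = [2, 1] ⊗ [2, -1, 1] ⊗ [-3, 0, 2] + [3, -1] ⊗ [1, 3, -1] ⊗ [1, -3, 1], so rank(T) ≤ 2.
These bounds meet, so rank(T) = 2.

rank(T) = 2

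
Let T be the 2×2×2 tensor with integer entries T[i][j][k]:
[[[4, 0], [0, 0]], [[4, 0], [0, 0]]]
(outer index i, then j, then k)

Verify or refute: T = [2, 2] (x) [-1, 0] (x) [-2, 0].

Reconstruct entrywise from the claimed factors. For example, T[0,1,0] = 0 and Σₗ aₗ[0]bₗ[1]cₗ[0] = (2)·(0)·(-2) = 0; checking all 8 entries, every one matches. The claim holds.

Yes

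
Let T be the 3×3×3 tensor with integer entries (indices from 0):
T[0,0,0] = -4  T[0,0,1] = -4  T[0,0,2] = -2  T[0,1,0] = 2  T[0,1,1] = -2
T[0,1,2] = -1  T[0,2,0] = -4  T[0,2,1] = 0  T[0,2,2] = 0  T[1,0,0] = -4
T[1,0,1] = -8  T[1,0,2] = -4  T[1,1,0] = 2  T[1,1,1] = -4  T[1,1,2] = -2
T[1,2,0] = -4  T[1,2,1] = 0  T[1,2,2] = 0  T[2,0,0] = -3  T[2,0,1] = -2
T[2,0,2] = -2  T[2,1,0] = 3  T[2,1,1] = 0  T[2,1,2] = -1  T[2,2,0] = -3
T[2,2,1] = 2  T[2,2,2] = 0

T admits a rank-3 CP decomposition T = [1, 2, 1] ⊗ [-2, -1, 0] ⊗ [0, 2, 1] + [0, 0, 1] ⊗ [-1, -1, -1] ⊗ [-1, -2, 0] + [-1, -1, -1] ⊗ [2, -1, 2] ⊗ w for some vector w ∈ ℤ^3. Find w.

w = [2, 0, 0]

Subtract the known terms from T to get the rank-1 residual R = [-1, -1, -1] ⊗ [2, -1, 2] ⊗ w, so R[i,j,k] = a[i]·b[j]·w[k]. Pick indices with nonzero a[0]·b[0] = (-1)·(2) = -2. Only the fibre through (0,0,·) is needed: R[0,0,:] = T[0,0,:] − Σₗ aₗ[0]bₗ[0]cₗ = [-4, -4, -2] − (1)·(-2)·[0, 2, 1] − (0)·(-1)·[-1, -2, 0] = [-4, 0, 0]. Then w[k] = R[0,0,k] / -2 for each k, giving w = [-4, 0, 0] / -2 = [2, 0, 0].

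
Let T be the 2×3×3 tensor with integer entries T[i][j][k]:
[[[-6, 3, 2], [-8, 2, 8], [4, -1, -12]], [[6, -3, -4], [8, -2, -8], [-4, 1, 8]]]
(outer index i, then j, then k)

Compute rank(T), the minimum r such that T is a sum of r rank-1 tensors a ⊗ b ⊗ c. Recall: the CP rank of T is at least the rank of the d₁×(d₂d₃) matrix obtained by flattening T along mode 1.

Lower bound: in the mode-3 unfolding of T (rows indexed by k, columns by (i,j)) the 3×3 minor on rows k ∈ {0, 1, 2}, columns (i,j) ∈ {(0,0), (0,1), (0,2)} is det [[-6, -8, 4], [3, 2, -1], [2, 8, -12]] = -96 ≠ 0, so that unfolding has rank ≥ 3 and hence rank(T) ≥ 3 (CP rank is at least every unfolding rank, though it can be larger).
Upper bound: T is a sum of 3 rank-1 terms, T = (1, -1) ⊗ (1, 2, -1) ⊗ (-2, -1, 2) + (1, -1) ⊗ (2, 2, -1) ⊗ (-2, 2, 2) + (2, -1) ⊗ (1, 0, 2) ⊗ (0, 0, -2) (written with every a and b primitive with positive leading entry and the scale carried by c; CP decompositions are not unique, and this one is verified by expanding entrywise), so rank(T) ≤ 3.
These bounds meet, so rank(T) = 3.

3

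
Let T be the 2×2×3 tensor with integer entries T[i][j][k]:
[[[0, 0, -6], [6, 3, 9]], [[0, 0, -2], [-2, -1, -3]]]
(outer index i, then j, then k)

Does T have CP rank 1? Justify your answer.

No

The mode-3 unfolding of T (rows indexed by k, columns by (i,j) = (0,0), (0,1), (1,0), (1,1)) is [[0, 6, 0, -2], [0, 3, 0, -1], [-6, 9, -2, -3]].
There the 2×2 minor on rows k ∈ {0, 2}, columns (i,j) ∈ {(0,0), (0,1)} is det [[0, 6], [-6, 9]] = 36 ≠ 0, so this unfolding has rank ≥ 2; CP rank is at least every unfolding rank, so rank(T) ≥ 2.
In particular rank(T) ≥ 2 > 1, so T is not rank-1.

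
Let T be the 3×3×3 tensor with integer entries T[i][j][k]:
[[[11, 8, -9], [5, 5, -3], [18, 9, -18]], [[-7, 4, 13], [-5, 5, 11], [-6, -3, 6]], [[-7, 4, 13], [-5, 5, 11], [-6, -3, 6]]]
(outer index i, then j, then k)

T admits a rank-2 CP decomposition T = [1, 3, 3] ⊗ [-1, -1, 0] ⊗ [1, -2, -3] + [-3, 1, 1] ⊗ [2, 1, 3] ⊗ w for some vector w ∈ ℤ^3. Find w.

Subtract the known terms from T to get the rank-1 residual R = [-3, 1, 1] ⊗ [2, 1, 3] ⊗ w, so R[i,j,k] = a[i]·b[j]·w[k]. Pick indices with nonzero a[0]·b[0] = (-3)·(2) = -6. Only the fibre through (0,0,·) is needed: R[0,0,:] = T[0,0,:] − Σₗ aₗ[0]bₗ[0]cₗ = [11, 8, -9] − (1)·(-1)·[1, -2, -3] = [12, 6, -12]. Then w[k] = R[0,0,k] / -6 for each k, giving w = [12, 6, -12] / -6 = [-2, -1, 2].

w = [-2, -1, 2]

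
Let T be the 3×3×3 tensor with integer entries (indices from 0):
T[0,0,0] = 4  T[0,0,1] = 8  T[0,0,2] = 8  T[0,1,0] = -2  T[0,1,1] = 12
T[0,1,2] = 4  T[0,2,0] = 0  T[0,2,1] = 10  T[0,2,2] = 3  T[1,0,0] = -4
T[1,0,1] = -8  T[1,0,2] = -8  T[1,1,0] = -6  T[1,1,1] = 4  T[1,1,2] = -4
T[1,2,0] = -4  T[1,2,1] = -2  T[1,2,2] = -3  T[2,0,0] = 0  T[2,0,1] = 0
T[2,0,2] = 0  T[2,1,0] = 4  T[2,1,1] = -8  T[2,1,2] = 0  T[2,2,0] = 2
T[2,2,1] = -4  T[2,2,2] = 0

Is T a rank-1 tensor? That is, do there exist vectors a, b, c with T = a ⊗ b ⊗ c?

The mode-3 unfolding of T (rows indexed by k, columns by (i,j) = (0,0), (0,1), (0,2), (1,0), (1,1), (1,2), (2,0), (2,1), (2,2)) is [[4, -2, 0, -4, -6, -4, 0, 4, 2], [8, 12, 10, -8, 4, -2, 0, -8, -4], [8, 4, 3, -8, -4, -3, 0, 0, 0]].
There the 3×3 minor on rows k ∈ {0, 1, 2}, columns (i,j) ∈ {(0,0), (0,1), (0,2)} is det [[4, -2, 0], [8, 12, 10], [8, 4, 3]] = -128 ≠ 0, so this unfolding has rank ≥ 3; CP rank is at least every unfolding rank, so rank(T) ≥ 3.
In particular rank(T) ≥ 3 > 1, so T is not rank-1.

No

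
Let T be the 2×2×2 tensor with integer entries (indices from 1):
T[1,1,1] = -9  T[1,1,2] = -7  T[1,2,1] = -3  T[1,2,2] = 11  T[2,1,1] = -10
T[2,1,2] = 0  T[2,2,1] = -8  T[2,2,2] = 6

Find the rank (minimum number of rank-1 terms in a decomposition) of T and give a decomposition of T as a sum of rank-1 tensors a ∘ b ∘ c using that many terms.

Lower bound: in the mode-3 unfolding of T (rows indexed by k, columns by (i,j)) the 2×2 minor on rows k ∈ {1, 2}, columns (i,j) ∈ {(1,1), (1,2)} is det [[-9, -3], [-7, 11]] = -120 ≠ 0, so that unfolding has rank ≥ 2 and hence rank(T) ≥ 2 (CP rank is at least every unfolding rank, though it can be larger).
Upper bound: with S_k = T[:,:,k], the two rank-1 terms a₁b₁ᵀ, a₂b₂ᵀ are the rank-1 members of the pencil x·S₁ + y·S₂.
det(x·S₁ + y·S₂) is 42·x² + 112·xy − 42·y² = 14·(x + 3·y)(3·x − y), vanishing at (x:y) = (3:-1) and (1:3).
M₁ = 3·S₁ − S₂ = [[-20, -20], [-30, -30]] = (-10)·(2, 3)(1, 1)ᵀ and M₂ = S₁ + 3·S₂ = [[-30, 30], [-10, 10]] = (-10)·(3, 1)(1, -1)ᵀ, so take a₁ = (2, 3), b₁ = (1, 1), a₂ = (3, 1), b₂ = (1, -1).
Each slice is an integer combination of E₁ = a₁b₁ᵀ and E₂ = a₂b₂ᵀ: S₁ = −3·E₁ − E₂, S₂ = E₁ − 3·E₂; reading off coefficients, c₁ = (-3, 1) and c₂ = (-1, -3).
Hence T = (2, 3) ∘ (1, 1) ∘ (-3, 1) + (3, 1) ∘ (1, -1) ∘ (-1, -3), so rank(T) ≤ 2.
These bounds meet, so rank(T) = 2.

rank(T) = 2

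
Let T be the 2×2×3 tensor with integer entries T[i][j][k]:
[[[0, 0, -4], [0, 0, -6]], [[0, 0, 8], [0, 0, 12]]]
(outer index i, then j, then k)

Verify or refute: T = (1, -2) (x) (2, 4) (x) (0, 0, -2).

No

Reconstruct entry (0,1,2) from the claimed factors: Σₗ aₗ[0]bₗ[1]cₗ[2] = (1)·(4)·(-2) = -8, but T[0,1,2] = -6. The claim is false.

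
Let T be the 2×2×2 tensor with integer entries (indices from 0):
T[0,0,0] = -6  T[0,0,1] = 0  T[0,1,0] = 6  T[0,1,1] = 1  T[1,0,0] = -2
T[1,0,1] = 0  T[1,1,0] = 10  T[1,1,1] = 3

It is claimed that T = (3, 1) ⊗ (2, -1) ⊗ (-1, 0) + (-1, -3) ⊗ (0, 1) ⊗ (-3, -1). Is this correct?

Reconstruct entrywise from the claimed factors. For example, T[1,0,1] = 0 and Σₗ aₗ[1]bₗ[0]cₗ[1] = (1)·(2)·(0) + (-3)·(0)·(-1) = 0; checking all 8 entries, every one matches. The claim holds.

Yes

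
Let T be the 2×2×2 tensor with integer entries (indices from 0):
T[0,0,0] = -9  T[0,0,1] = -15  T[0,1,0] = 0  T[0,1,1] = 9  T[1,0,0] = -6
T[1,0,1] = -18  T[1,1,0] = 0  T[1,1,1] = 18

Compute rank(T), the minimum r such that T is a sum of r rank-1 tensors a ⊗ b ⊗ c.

2

Lower bound: in the mode-2 unfolding of T (rows indexed by j, columns by (i,k)) the 2×2 minor on rows j ∈ {0, 1}, columns (i,k) ∈ {(0,0), (0,1)} is det [[-9, -15], [0, 9]] = -81 ≠ 0, so that unfolding has rank ≥ 2 and hence rank(T) ≥ 2 (CP rank is at least every unfolding rank, though it can be larger).
Upper bound: with S_k = T[:,:,k], the two rank-1 terms a₁b₁ᵀ, a₂b₂ᵀ are the rank-1 members of the pencil x·S₀ + y·S₁.
det(x·S₀ + y·S₁) is −108·xy − 108·y² = (-108)·(y)(x + y), vanishing at (x:y) = (1:0) and (1:-1).
M₁ = S₀ = [[-9, 0], [-6, 0]] = (-3)·[3, 2][1, 0]ᵀ and M₂ = S₀ − S₁ = [[6, -9], [12, -18]] = 3·[1, 2][2, -3]ᵀ, so take a₁ = [3, 2], b₁ = [1, 0], a₂ = [1, 2], b₂ = [2, -3].
Each slice is an integer combination of E₁ = a₁b₁ᵀ and E₂ = a₂b₂ᵀ: S₀ = −3·E₁, S₁ = −3·E₁ − 3·E₂; reading off coefficients, c₁ = [-3, -3] and c₂ = [0, -3].
Hence T = [3, 2] ⊗ [1, 0] ⊗ [-3, -3] + [1, 2] ⊗ [2, -3] ⊗ [0, -3], so rank(T) ≤ 2.
These bounds meet, so rank(T) = 2.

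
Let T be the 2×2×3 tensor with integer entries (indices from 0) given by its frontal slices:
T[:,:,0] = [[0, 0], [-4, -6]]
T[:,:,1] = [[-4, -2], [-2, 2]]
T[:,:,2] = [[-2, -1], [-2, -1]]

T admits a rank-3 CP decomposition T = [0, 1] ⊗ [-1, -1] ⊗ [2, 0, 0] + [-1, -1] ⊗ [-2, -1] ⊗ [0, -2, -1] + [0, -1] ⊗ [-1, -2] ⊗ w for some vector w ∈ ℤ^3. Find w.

Subtract the known terms from T to get the rank-1 residual R = [0, -1] ⊗ [-1, -2] ⊗ w, so R[i,j,k] = a[i]·b[j]·w[k]. Pick indices with nonzero a[1]·b[0] = (-1)·(-1) = 1. Only the fibre through (1,0,·) is needed: R[1,0,:] = T[1,0,:] − Σₗ aₗ[1]bₗ[0]cₗ = [-4, -2, -2] − (1)·(-1)·[2, 0, 0] − (-1)·(-2)·[0, -2, -1] = [-2, 2, 0]. Then w[k] = R[1,0,k] / 1 for each k, giving w = [-2, 2, 0] / 1 = [-2, 2, 0].

w = [-2, 2, 0]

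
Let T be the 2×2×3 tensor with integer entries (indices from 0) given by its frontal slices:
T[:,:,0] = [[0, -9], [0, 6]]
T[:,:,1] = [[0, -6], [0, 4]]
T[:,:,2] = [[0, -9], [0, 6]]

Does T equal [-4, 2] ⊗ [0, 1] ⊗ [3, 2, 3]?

Reconstruct entry (0,1,0) from the claimed factors: Σₗ aₗ[0]bₗ[1]cₗ[0] = (-4)·(1)·(3) = -12, but T[0,1,0] = -9. The claim is false.

No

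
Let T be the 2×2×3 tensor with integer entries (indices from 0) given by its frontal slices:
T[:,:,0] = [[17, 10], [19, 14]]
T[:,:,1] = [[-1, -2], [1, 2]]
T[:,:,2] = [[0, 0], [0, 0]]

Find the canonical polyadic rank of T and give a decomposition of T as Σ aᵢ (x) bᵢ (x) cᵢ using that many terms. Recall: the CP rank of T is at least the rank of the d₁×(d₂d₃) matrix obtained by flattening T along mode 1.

rank(T) = 2

Lower bound: the mode-3 unfolding of T (rows indexed by k, columns by (i,j) = (0,0), (0,1), (1,0), (1,1)) is [[17, 10, 19, 14], [-1, -2, 1, 2], [0, 0, 0, 0]].
There the 2×2 minor on rows k ∈ {0, 1}, columns (i,j) ∈ {(0,0), (0,1)} is det [[17, 10], [-1, -2]] = -24 ≠ 0, so this unfolding has rank ≥ 2; CP rank is at least every unfolding rank, so rank(T) ≥ 2. (This is only a lower bound: in general the CP rank may exceed every unfolding rank, so we still need to exhibit 2 rank-1 terms summing to T.)
Upper bound — finding two terms. Write S_k = T[:,:,k] for the frontal slices: S₀ = [[17, 10], [19, 14]], S₁ = [[-1, -2], [1, 2]], S₂ = [[0, 0], [0, 0]].
If T = a₁ (x) b₁ (x) c₁ + a₂ (x) b₂ (x) c₂ then each S_k = c₁[k]·a₁b₁ᵀ + c₂[k]·a₂b₂ᵀ. S₀ and S₁ are linearly independent, so a₁b₁ᵀ and a₂b₂ᵀ must span the same plane of matrices: they are the rank-1 matrices of the form x·S₀ + y·S₁.
det(x·S₀ + y·S₁) is 48·x² + 48·xy = 48·(x + y)(x), vanishing at (x:y) = (1:-1) and (0:1).
M₁ = S₀ − S₁ = [[18, 12], [18, 12]] = 6·(1, 1)(3, 2)ᵀ and M₂ = S₁ = [[-1, -2], [1, 2]] = −(1, -1)(1, 2)ᵀ, so take a₁ = (1, 1), b₁ = (3, 2), a₂ = (1, -1), b₂ = (1, 2).
Each slice is an integer combination of E₁ = a₁b₁ᵀ and E₂ = a₂b₂ᵀ: S₀ = 6·E₁ − E₂, S₁ = −E₂, S₂ = 0; reading off coefficients, c₁ = (6, 0, 0) and c₂ = (-1, -1, 0).
Hence T = (1, 1) (x) (3, 2) (x) (6, 0, 0) + (1, -1) (x) (1, 2) (x) (-1, -1, 0), so rank(T) ≤ 2.
These bounds meet, so rank(T) = 2.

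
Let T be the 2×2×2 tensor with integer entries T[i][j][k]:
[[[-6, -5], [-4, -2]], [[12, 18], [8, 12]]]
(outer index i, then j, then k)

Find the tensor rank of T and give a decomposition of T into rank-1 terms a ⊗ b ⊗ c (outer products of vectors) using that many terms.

rank(T) = 2

Lower bound: the mode-3 unfolding of T (rows indexed by k, columns by (i,j) = (0,0), (0,1), (1,0), (1,1)) is [[-6, -4, 12, 8], [-5, -2, 18, 12]].
There the 2×2 minor on rows k ∈ {0, 1}, columns (i,j) ∈ {(0,0), (0,1)} is det [[-6, -4], [-5, -2]] = -8 ≠ 0, so this unfolding has rank ≥ 2; CP rank is at least every unfolding rank, so rank(T) ≥ 2. (Unfolding ranks only ever bound the CP rank from below — rank(T) can be strictly larger than all of them — so the matching upper bound has to come from an explicit 2-term decomposition.)
Upper bound — finding two terms. Write S_k = T[:,:,k] for the frontal slices: S₀ = [[-6, -4], [12, 8]], S₁ = [[-5, -2], [18, 12]].
If T = a₁ ⊗ b₁ ⊗ c₁ + a₂ ⊗ b₂ ⊗ c₂ then each S_k = c₁[k]·a₁b₁ᵀ + c₂[k]·a₂b₂ᵀ. S₀ and S₁ are linearly independent, so a₁b₁ᵀ and a₂b₂ᵀ must span the same plane of matrices: they are the rank-1 matrices of the form x·S₀ + y·S₁.
det(x·S₀ + y·S₁) is −16·xy − 24·y² = (-8)·(2·x + 3·y)(y), vanishing at (x:y) = (3:-2) and (1:0).
M₁ = 3·S₀ − 2·S₁ = [[-8, -8], [0, 0]] = (-8)·(1, 0)(1, 1)ᵀ and M₂ = S₀ = [[-6, -4], [12, 8]] = (-2)·(1, -2)(3, 2)ᵀ, so take a₁ = (1, 0), b₁ = (1, 1), a₂ = (1, -2), b₂ = (3, 2).
Each slice is an integer combination of E₁ = a₁b₁ᵀ and E₂ = a₂b₂ᵀ: S₀ = −2·E₂, S₁ = 4·E₁ − 3·E₂; reading off coefficients, c₁ = (0, 4) and c₂ = (-2, -3).
Hence T = (1, 0) ⊗ (1, 1) ⊗ (0, 4) + (1, -2) ⊗ (3, 2) ⊗ (-2, -3), so rank(T) ≤ 2.
These bounds meet, so rank(T) = 2.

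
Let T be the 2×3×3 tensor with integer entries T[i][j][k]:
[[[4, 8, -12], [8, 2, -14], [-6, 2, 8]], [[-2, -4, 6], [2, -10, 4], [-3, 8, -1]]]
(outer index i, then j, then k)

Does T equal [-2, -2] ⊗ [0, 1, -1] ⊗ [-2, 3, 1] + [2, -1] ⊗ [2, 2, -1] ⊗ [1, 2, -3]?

Yes

Reconstruct entrywise from the claimed factors. For example, T[1,2,0] = -3 and Σₗ aₗ[1]bₗ[2]cₗ[0] = (-2)·(-1)·(-2) + (-1)·(-1)·(1) = -3; checking all 18 entries, every one matches. The claim holds.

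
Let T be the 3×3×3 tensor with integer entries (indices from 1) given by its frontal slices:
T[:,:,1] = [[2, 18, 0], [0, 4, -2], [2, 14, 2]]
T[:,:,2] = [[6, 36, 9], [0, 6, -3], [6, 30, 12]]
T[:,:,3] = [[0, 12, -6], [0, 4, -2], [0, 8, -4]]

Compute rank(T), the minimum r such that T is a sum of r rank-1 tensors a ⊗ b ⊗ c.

Lower bound: the mode-3 unfolding of T (rows indexed by k, columns by (i,j) = (1,1), (1,2), (1,3), (2,1), (2,2), (2,3), (3,1), (3,2), (3,3)) is [[2, 18, 0, 0, 4, -2, 2, 14, 2], [6, 36, 9, 0, 6, -3, 6, 30, 12], [0, 12, -6, 0, 4, -2, 0, 8, -4]].
There the 2×2 minor on rows k ∈ {1, 2}, columns (i,j) ∈ {(1,1), (1,2)} is det [[2, 18], [6, 36]] = -36 ≠ 0, so this unfolding has rank ≥ 2; CP rank is at least every unfolding rank, so rank(T) ≥ 2. (This is only a lower bound: in general the CP rank may exceed every unfolding rank, so we still need to exhibit 2 rank-1 terms summing to T.)
Upper bound — finding two terms. Write S_k = T[:,:,k] for the frontal slices: S₁ = [[2, 18, 0], [0, 4, -2], [2, 14, 2]], S₂ = [[6, 36, 9], [0, 6, -3], [6, 30, 12]], S₃ = [[0, 12, -6], [0, 4, -2], [0, 8, -4]].
If T = a₁ ⊗ b₁ ⊗ c₁ + a₂ ⊗ b₂ ⊗ c₂ then each S_k = c₁[k]·a₁b₁ᵀ + c₂[k]·a₂b₂ᵀ. S₁ and S₂ are linearly independent, so a₁b₁ᵀ and a₂b₂ᵀ must span the same plane of matrices: they are the rank-1 matrices of the form x·S₁ + y·S₂.
The 2×2 minor of x·S₁ + y·S₂ on rows {1,2}, columns {1,2} is 8·x² + 36·xy + 36·y² = 4·(x + 3·y)(2·x + 3·y), vanishing at (x:y) = (3:-1) and (3:-2).
M₁ = 3·S₁ − S₂ = [[0, 18, -9], [0, 6, -3], [0, 12, -6]] = 3·[3, 1, 2][0, 2, -1]ᵀ and M₂ = 3·S₁ − 2·S₂ = [[-6, -18, -18], [0, 0, 0], [-6, -18, -18]] = (-6)·[1, 0, 1][1, 3, 3]ᵀ, so take a₁ = [3, 1, 2], b₁ = [0, 2, -1], a₂ = [1, 0, 1], b₂ = [1, 3, 3].
Each slice is an integer combination of E₁ = a₁b₁ᵀ and E₂ = a₂b₂ᵀ: S₁ = 2·E₁ + 2·E₂, S₂ = 3·E₁ + 6·E₂, S₃ = 2·E₁; reading off coefficients, c₁ = [2, 3, 2] and c₂ = [2, 6, 0].
Hence T = [3, 1, 2] ⊗ [0, 2, -1] ⊗ [2, 3, 2] + [1, 0, 1] ⊗ [1, 3, 3] ⊗ [2, 6, 0], so rank(T) ≤ 2.
These bounds meet, so rank(T) = 2.

2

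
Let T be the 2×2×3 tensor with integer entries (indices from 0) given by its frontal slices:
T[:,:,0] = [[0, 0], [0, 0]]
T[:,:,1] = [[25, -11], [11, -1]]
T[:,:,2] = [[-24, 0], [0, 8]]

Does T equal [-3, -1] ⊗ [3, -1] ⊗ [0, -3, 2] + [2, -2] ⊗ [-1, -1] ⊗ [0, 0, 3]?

No

Reconstruct entry (0,0,1) from the claimed factors: Σₗ aₗ[0]bₗ[0]cₗ[1] = (-3)·(3)·(-3) + (2)·(-1)·(0) = 27, but T[0,0,1] = 25. The claim is false.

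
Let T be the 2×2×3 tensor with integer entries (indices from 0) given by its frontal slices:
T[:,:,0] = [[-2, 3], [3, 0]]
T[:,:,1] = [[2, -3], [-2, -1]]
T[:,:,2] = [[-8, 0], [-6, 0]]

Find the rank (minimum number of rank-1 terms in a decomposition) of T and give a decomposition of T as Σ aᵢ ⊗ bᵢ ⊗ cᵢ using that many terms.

Lower bound: the mode-3 unfolding of T (rows indexed by k, columns by (i,j) = (0,0), (0,1), (1,0), (1,1)) is [[-2, 3, 3, 0], [2, -3, -2, -1], [-8, 0, -6, 0]].
There the 3×3 minor on rows k ∈ {0, 1, 2}, columns (i,j) ∈ {(0,0), (0,1), (1,0)} is det [[-2, 3, 3], [2, -3, -2], [-8, 0, -6]] = -24 ≠ 0, so this unfolding has rank ≥ 3; CP rank is at least every unfolding rank, so rank(T) ≥ 3. (Unfolding ranks only ever bound the CP rank from below — rank(T) can be strictly larger than all of them — so the matching upper bound has to come from an explicit 3-term decomposition.)
Upper bound: T is a sum of 3 rank-1 terms, T = [0, 1] ⊗ [1, -1] ⊗ [1, 0, -2] + [1, 0] ⊗ [2, -1] ⊗ [-2, 2, -2] + [1, 1] ⊗ [2, 1] ⊗ [1, -1, -2] (one valid choice — decompositions are not unique — normalised so each a, b is primitive with positive first nonzero entry; check it by expanding all entries), so rank(T) ≤ 3.
These bounds meet, so rank(T) = 3.
Check entry T[1,0,1] = -2: (1)·(1)·(0) + (0)·(2)·(2) + (1)·(2)·(-1) = -2.

rank(T) = 3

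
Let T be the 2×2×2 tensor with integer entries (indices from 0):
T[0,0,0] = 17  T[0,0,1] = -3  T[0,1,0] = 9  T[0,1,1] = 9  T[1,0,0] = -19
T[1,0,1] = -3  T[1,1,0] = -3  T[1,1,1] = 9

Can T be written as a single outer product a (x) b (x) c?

The mode-2 unfolding of T (rows indexed by j, columns by (i,k) = (0,0), (0,1), (1,0), (1,1)) is [[17, -3, -19, -3], [9, 9, -3, 9]].
There the 2×2 minor on rows j ∈ {0, 1}, columns (i,k) ∈ {(0,0), (0,1)} is det [[17, -3], [9, 9]] = 180 ≠ 0, so this unfolding has rank ≥ 2; CP rank is at least every unfolding rank, so rank(T) ≥ 2.
In particular rank(T) ≥ 2 > 1, so T is not rank-1.

No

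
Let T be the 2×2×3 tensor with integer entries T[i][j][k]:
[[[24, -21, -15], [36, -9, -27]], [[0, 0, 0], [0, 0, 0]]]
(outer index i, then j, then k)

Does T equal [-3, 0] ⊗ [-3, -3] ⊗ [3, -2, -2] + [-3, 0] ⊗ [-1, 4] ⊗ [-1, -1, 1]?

No

Reconstruct entry (0,1,0) from the claimed factors: Σₗ aₗ[0]bₗ[1]cₗ[0] = (-3)·(-3)·(3) + (-3)·(4)·(-1) = 39, but T[0,1,0] = 36. The claim is false.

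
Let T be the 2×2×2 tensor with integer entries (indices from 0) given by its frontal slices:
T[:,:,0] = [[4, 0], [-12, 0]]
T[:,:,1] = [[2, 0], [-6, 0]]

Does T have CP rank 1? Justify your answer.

If T = a ⊗ b ⊗ c then every fibre of T is a multiple of the corresponding factor, so read the factors off the fibres through the nonzero entry T[0,0,0] = 4.
The mode-1 fibre T[:,0,0] = [4, -12] gives a = [1, -3] (primitive direction); the mode-2 fibre T[0,:,0] = [4, 0] gives b = [1, 0]; then c[k] = T[0,0,k] / (a[0]·b[0]) = [4, 2] / 1 = [4, 2].
Expanding [1, -3] ⊗ [1, 0] ⊗ [4, 2] reproduces all 8 entries of T, so T = [1, -3] ⊗ [1, 0] ⊗ [4, 2] and rank(T) ≤ 1.
Equivalently every frontal slice T[:,:,k] is c[k] times the rank-1 matrix [1, -3] ⊗ [1, 0]. So T has rank 1 (it is nonzero).

Yes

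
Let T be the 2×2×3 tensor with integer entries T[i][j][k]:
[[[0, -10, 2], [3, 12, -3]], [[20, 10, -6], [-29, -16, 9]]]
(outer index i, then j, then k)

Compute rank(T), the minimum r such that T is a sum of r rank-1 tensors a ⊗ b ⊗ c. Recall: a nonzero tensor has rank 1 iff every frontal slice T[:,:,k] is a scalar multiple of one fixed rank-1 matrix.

Lower bound: the mode-1 unfolding of T (rows indexed by i, columns by (j,k) = (0,0), (0,1), (0,2), (1,0), (1,1), (1,2)) is [[0, -10, 2, 3, 12, -3], [20, 10, -6, -29, -16, 9]].
There the 2×2 minor on rows i ∈ {0, 1}, columns (j,k) ∈ {(0,0), (0,1)} is det [[0, -10], [20, 10]] = 200 ≠ 0, so this unfolding has rank ≥ 2; CP rank is at least every unfolding rank, so rank(T) ≥ 2. (Unfolding ranks only ever bound the CP rank from below — rank(T) can be strictly larger than all of them — so the matching upper bound has to come from an explicit 2-term decomposition.)
Upper bound — finding two terms. Write S_k = T[:,:,k] for the frontal slices: S₀ = [[0, 3], [20, -29]], S₁ = [[-10, 12], [10, -16]], S₂ = [[2, -3], [-6, 9]].
If T = a₁ ⊗ b₁ ⊗ c₁ + a₂ ⊗ b₂ ⊗ c₂ then each S_k = c₁[k]·a₁b₁ᵀ + c₂[k]·a₂b₂ᵀ. S₀ and S₁ are linearly independent, so a₁b₁ᵀ and a₂b₂ᵀ must span the same plane of matrices: they are the rank-1 matrices of the form x·S₀ + y·S₁.
det(x·S₀ + y·S₁) is −60·x² + 20·xy + 40·y² = (-20)·(3·x + 2·y)(x − y), vanishing at (x:y) = (2:-3) and (1:1).
M₁ = 2·S₀ − 3·S₁ = [[30, -30], [10, -10]] = 10·(3, 1)(1, -1)ᵀ and M₂ = S₀ + S₁ = [[-10, 15], [30, -45]] = (-5)·(1, -3)(2, -3)ᵀ, so take a₁ = (3, 1), b₁ = (1, -1), a₂ = (1, -3), b₂ = (2, -3).
Each slice is an integer combination of E₁ = a₁b₁ᵀ and E₂ = a₂b₂ᵀ: S₀ = 2·E₁ − 3·E₂, S₁ = −2·E₁ − 2·E₂, S₂ = E₂; reading off coefficients, c₁ = (2, -2, 0) and c₂ = (-3, -2, 1).
Hence T = (3, 1) ⊗ (1, -1) ⊗ (2, -2, 0) + (1, -3) ⊗ (2, -3) ⊗ (-3, -2, 1), so rank(T) ≤ 2.
These bounds meet, so rank(T) = 2.
Check entry T[1,1,1] = -16: (1)·(-1)·(-2) + (-3)·(-3)·(-2) = -16.

2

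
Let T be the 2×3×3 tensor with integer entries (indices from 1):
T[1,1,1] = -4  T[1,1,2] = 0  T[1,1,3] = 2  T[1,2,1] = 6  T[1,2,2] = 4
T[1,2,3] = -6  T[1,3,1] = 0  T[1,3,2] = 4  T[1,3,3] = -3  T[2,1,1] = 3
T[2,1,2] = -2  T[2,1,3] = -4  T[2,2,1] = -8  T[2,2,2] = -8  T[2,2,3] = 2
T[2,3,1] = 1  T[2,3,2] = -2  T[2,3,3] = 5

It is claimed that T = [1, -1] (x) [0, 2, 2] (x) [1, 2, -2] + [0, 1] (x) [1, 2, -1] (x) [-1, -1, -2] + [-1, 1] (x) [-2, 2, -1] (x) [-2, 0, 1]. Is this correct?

No

Reconstruct entry (2,1,2) from the claimed factors: Σₗ aₗ[2]bₗ[1]cₗ[2] = (-1)·(0)·(2) + (1)·(1)·(-1) + (1)·(-2)·(0) = -1, but T[2,1,2] = -2. The claim is false.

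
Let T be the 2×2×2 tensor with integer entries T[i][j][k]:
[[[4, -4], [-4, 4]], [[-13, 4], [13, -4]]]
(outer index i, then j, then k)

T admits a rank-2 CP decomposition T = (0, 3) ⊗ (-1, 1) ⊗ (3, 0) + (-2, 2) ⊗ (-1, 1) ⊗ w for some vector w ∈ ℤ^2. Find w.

Subtract the known terms from T to get the rank-1 residual R = (-2, 2) ⊗ (-1, 1) ⊗ w, so R[i,j,k] = a[i]·b[j]·w[k]. Pick indices with nonzero a[0]·b[0] = (-2)·(-1) = 2. Only the fibre through (0,0,·) is needed: R[0,0,:] = T[0,0,:] − Σₗ aₗ[0]bₗ[0]cₗ = [4, -4] − (0)·(-1)·(3, 0) = [4, -4]. Then w[k] = R[0,0,k] / 2 for each k, giving w = [4, -4] / 2 = (2, -2).

w = (2, -2)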